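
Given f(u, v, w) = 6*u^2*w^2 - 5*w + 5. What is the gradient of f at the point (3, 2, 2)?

(144, 0, 211)

∂f/∂u = 12*u*w^2
∂f/∂v = 0
∂f/∂w = 12*u^2*w - 5
∇f = (12*u*w^2, 0, 12*u^2*w - 5)
At (3, 2, 2): (144, 0, 211).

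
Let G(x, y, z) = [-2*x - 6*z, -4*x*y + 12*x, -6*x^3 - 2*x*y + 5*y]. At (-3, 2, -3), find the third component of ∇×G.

(∇×G)_3 = ∂G₂/∂x − ∂G₁/∂y
= -4*y + 12 − (0)
= -4*y + 12
At (-3, 2, -3): 4.

4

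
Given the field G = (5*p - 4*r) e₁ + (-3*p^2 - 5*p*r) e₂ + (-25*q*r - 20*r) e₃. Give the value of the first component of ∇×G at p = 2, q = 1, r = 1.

-15

(∇×G)_1 = ∂G₃/∂q − ∂G₂/∂r
= -25*r − (-5*p)
= 5*p - 25*r
At (2, 1, 1): -15.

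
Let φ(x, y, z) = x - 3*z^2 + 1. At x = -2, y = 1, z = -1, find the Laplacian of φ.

∂²φ/∂x² = 0
∂²φ/∂y² = 0
∂²φ/∂z² = -6
∇²φ = -6
At (-2, 1, -1): -6.

-6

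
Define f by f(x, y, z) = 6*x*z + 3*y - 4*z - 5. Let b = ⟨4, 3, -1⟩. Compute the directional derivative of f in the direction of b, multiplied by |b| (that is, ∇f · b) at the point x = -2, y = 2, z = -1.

1

∂f/∂x = 6*z
∂f/∂y = 3
∂f/∂z = 6*x - 4
∇f at (-2, 2, -1) = (-6, 3, -16)
∇f · b = (-6)(4) + (3)(3) + (-16)(-1) = 1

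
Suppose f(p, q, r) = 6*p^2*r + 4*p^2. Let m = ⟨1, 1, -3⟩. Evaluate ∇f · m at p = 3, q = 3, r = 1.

-102

∂f/∂p = 12*p*r + 8*p
∂f/∂q = 0
∂f/∂r = 6*p^2
∇f at (3, 3, 1) = (60, 0, 54)
∇f · m = (60)(1) + (0)(1) + (54)(-3) = -102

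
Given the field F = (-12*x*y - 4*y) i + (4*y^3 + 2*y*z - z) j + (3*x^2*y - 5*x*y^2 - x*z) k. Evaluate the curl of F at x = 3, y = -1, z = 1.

(∇×F)₁ = ∂F₃/∂y − ∂F₂/∂z = 3*x^2 - 10*x*y - 2*y + 1
(∇×F)₂ = ∂F₁/∂z − ∂F₃/∂x = -6*x*y + 5*y^2 + z
(∇×F)₃ = ∂F₂/∂x − ∂F₁/∂y = 12*x + 4
∇×F = (3*x^2 - 10*x*y - 2*y + 1, -6*x*y + 5*y^2 + z, 12*x + 4)
At (3, -1, 1): (60, 24, 40).

(60, 24, 40)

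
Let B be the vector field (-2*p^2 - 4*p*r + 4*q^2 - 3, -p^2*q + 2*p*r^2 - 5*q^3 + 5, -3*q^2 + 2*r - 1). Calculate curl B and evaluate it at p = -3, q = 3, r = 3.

(18, 12, 12)

(∇×B)₁ = ∂B₃/∂q − ∂B₂/∂r = -4*p*r - 6*q
(∇×B)₂ = ∂B₁/∂r − ∂B₃/∂p = -4*p
(∇×B)₃ = ∂B₂/∂p − ∂B₁/∂q = -2*p*q - 8*q + 2*r^2
∇×B = (-4*p*r - 6*q, -4*p, -2*p*q - 8*q + 2*r^2)
At (-3, 3, 3): (18, 12, 12).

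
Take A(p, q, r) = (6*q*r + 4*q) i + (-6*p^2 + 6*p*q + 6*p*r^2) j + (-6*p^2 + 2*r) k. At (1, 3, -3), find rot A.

(∇×A)₁ = ∂A₃/∂q − ∂A₂/∂r = -12*p*r
(∇×A)₂ = ∂A₁/∂r − ∂A₃/∂p = 12*p + 6*q
(∇×A)₃ = ∂A₂/∂p − ∂A₁/∂q = -12*p + 6*q + 6*r^2 - 6*r - 4
∇×A = (-12*p*r, 12*p + 6*q, -12*p + 6*q + 6*r^2 - 6*r - 4)
At (1, 3, -3): (36, 30, 74).

(36, 30, 74)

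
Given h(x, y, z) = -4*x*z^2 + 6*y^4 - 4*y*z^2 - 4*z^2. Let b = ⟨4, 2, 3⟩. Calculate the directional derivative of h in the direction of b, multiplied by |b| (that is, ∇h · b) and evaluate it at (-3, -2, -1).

∂h/∂x = -4*z^2
∂h/∂y = 24*y^3 - 4*z^2
∂h/∂z = -8*x*z - 8*y*z - 8*z
∇h at (-3, -2, -1) = (-4, -196, -32)
∇h · b = (-4)(4) + (-196)(2) + (-32)(3) = -504

-504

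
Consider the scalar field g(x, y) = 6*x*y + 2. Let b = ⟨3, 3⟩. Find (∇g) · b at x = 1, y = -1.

∂g/∂x = 6*y
∂g/∂y = 6*x
∇g at (1, -1) = (-6, 6)
∇g · b = (-6)(3) + (6)(3) = 0

0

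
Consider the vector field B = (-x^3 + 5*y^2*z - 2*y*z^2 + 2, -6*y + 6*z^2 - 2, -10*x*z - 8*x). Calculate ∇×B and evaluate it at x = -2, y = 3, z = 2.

(∇×B)₁ = ∂B₃/∂y − ∂B₂/∂z = -12*z
(∇×B)₂ = ∂B₁/∂z − ∂B₃/∂x = 5*y^2 - 4*y*z + 10*z + 8
(∇×B)₃ = ∂B₂/∂x − ∂B₁/∂y = -10*y*z + 2*z^2
∇×B = (-12*z, 5*y^2 - 4*y*z + 10*z + 8, -10*y*z + 2*z^2)
At (-2, 3, 2): (-24, 49, -52).

(-24, 49, -52)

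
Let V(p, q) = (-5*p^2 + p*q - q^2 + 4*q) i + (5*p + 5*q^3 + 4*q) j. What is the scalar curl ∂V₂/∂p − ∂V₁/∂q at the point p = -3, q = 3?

10

∂V₂/∂p = 5
∂V₁/∂q = p - 2*q + 4
Scalar curl = -p + 2*q + 1
At (-3, 3): 10.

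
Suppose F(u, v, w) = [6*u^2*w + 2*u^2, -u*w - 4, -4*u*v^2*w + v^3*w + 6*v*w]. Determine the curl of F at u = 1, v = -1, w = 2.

(∇×F)₁ = ∂F₃/∂v − ∂F₂/∂w = -8*u*v*w + u + 3*v^2*w + 6*w
(∇×F)₂ = ∂F₁/∂w − ∂F₃/∂u = 6*u^2 + 4*v^2*w
(∇×F)₃ = ∂F₂/∂u − ∂F₁/∂v = -w
∇×F = (-8*u*v*w + u + 3*v^2*w + 6*w, 6*u^2 + 4*v^2*w, -w)
At (1, -1, 2): (35, 14, -2).

(35, 14, -2)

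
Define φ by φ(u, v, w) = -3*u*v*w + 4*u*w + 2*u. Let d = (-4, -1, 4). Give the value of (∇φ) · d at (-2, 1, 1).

∂φ/∂u = -3*v*w + 4*w + 2
∂φ/∂v = -3*u*w
∂φ/∂w = -3*u*v + 4*u
∇φ at (-2, 1, 1) = (3, 6, -2)
∇φ · d = (3)(-4) + (6)(-1) + (-2)(4) = -26

-26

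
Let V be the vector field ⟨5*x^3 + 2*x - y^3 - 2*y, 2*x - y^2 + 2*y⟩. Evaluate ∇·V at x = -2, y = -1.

∂V₁/∂x = 15*x^2 + 2
∂V₂/∂y = -2*y + 2
∇·V = 15*x^2 - 2*y + 4
At (-2, -1): 66.

66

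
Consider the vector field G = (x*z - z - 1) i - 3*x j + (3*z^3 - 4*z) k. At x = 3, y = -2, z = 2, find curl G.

(∇×G)₁ = ∂G₃/∂y − ∂G₂/∂z = 0
(∇×G)₂ = ∂G₁/∂z − ∂G₃/∂x = x - 1
(∇×G)₃ = ∂G₂/∂x − ∂G₁/∂y = -3
∇×G = (0, x - 1, -3)
At (3, -2, 2): (0, 2, -3).

(0, 2, -3)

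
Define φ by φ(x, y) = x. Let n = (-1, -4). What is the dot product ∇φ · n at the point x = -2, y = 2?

∂φ/∂x = 1
∂φ/∂y = 0
∇φ at (-2, 2) = (1, 0)
∇φ · n = (1)(-1) + (0)(-4) = -1

-1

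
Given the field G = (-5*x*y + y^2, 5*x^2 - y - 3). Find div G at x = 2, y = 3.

-16

∂G₁/∂x = -5*y
∂G₂/∂y = -1
∇·G = -5*y - 1
At (2, 3): -16.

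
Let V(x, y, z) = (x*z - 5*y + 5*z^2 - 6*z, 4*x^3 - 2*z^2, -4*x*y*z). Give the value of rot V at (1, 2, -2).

(∇×V)₁ = ∂V₃/∂y − ∂V₂/∂z = -4*x*z + 4*z
(∇×V)₂ = ∂V₁/∂z − ∂V₃/∂x = x + 4*y*z + 10*z - 6
(∇×V)₃ = ∂V₂/∂x − ∂V₁/∂y = 12*x^2 + 5
∇×V = (-4*x*z + 4*z, x + 4*y*z + 10*z - 6, 12*x^2 + 5)
At (1, 2, -2): (0, -41, 17).

(0, -41, 17)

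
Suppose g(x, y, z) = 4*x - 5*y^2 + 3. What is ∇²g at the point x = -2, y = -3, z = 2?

-10

∂²g/∂x² = 0
∂²g/∂y² = -10
∂²g/∂z² = 0
∇²g = -10
At (-2, -3, 2): -10.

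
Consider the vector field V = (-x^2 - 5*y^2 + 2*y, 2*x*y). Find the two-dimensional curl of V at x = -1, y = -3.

∂V₂/∂x = 2*y
∂V₁/∂y = -10*y + 2
Scalar curl = 12*y - 2
At (-1, -3): -38.

-38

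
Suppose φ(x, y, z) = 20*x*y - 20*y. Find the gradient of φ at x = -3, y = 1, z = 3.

∂φ/∂x = 20*y
∂φ/∂y = 20*x - 20
∂φ/∂z = 0
∇φ = (20*y, 20*x - 20, 0)
At (-3, 1, 3): (20, -80, 0).

(20, -80, 0)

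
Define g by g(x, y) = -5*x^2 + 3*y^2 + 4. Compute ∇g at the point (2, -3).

(-20, -18)

∂g/∂x = -10*x
∂g/∂y = 6*y
∇g = (-10*x, 6*y)
At (2, -3): (-20, -18).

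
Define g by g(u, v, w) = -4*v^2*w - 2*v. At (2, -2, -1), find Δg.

8

∂²g/∂u² = 0
∂²g/∂v² = -8*w
∂²g/∂w² = 0
∇²g = -8*w
At (2, -2, -1): 8.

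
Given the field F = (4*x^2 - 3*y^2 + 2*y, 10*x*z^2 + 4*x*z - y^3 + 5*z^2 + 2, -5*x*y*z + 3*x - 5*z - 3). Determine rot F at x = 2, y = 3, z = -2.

(112, -33, 48)

(∇×F)₁ = ∂F₃/∂y − ∂F₂/∂z = -25*x*z - 4*x - 10*z
(∇×F)₂ = ∂F₁/∂z − ∂F₃/∂x = 5*y*z - 3
(∇×F)₃ = ∂F₂/∂x − ∂F₁/∂y = 6*y + 10*z^2 + 4*z - 2
∇×F = (-25*x*z - 4*x - 10*z, 5*y*z - 3, 6*y + 10*z^2 + 4*z - 2)
At (2, 3, -2): (112, -33, 48).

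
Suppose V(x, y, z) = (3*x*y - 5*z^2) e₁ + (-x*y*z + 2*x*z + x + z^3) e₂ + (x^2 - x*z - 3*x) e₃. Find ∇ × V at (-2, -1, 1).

(∇×V)₁ = ∂V₃/∂y − ∂V₂/∂z = x*y - 2*x - 3*z^2
(∇×V)₂ = ∂V₁/∂z − ∂V₃/∂x = -2*x - 9*z + 3
(∇×V)₃ = ∂V₂/∂x − ∂V₁/∂y = -3*x - y*z + 2*z + 1
∇×V = (x*y - 2*x - 3*z^2, -2*x - 9*z + 3, -3*x - y*z + 2*z + 1)
At (-2, -1, 1): (3, -2, 10).

(3, -2, 10)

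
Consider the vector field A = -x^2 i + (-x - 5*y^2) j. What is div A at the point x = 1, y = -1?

8

∂A₁/∂x = -2*x
∂A₂/∂y = -10*y
∇·A = -2*x - 10*y
At (1, -1): 8.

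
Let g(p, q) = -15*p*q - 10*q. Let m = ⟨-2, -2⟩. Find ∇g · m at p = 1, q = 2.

110

∂g/∂p = -15*q
∂g/∂q = -15*p - 10
∇g at (1, 2) = (-30, -25)
∇g · m = (-30)(-2) + (-25)(-2) = 110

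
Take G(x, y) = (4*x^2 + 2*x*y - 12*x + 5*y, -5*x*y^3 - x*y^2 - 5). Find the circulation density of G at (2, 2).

-53

∂G₂/∂x = -5*y^3 - y^2
∂G₁/∂y = 2*x + 5
Scalar curl = -2*x - 5*y^3 - y^2 - 5
At (2, 2): -53.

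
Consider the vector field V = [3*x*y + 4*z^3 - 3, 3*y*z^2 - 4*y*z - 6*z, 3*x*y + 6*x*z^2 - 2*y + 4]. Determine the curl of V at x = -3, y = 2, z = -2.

(∇×V)₁ = ∂V₃/∂y − ∂V₂/∂z = 3*x - 6*y*z + 4*y + 4
(∇×V)₂ = ∂V₁/∂z − ∂V₃/∂x = -3*y + 6*z^2
(∇×V)₃ = ∂V₂/∂x − ∂V₁/∂y = -3*x
∇×V = (3*x - 6*y*z + 4*y + 4, -3*y + 6*z^2, -3*x)
At (-3, 2, -2): (27, 18, 9).

(27, 18, 9)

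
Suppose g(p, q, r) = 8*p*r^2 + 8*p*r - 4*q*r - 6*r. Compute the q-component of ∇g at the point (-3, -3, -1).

4

(∇g)_2 = ∂g/∂q = -4*r
At (-3, -3, -1): 4.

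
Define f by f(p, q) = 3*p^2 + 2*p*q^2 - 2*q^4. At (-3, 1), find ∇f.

∂f/∂p = 6*p + 2*q^2
∂f/∂q = 4*p*q - 8*q^3
∇f = (6*p + 2*q^2, 4*p*q - 8*q^3)
At (-3, 1): (-16, -20).

(-16, -20)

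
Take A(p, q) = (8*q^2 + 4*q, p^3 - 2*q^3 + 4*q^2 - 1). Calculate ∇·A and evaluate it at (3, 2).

-8

∂A₁/∂p = 0
∂A₂/∂q = -6*q^2 + 8*q
∇·A = -6*q^2 + 8*q
At (3, 2): -8.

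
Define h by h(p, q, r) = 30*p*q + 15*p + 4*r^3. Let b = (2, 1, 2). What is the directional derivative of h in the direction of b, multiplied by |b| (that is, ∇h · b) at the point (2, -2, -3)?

186

∂h/∂p = 30*q + 15
∂h/∂q = 30*p
∂h/∂r = 12*r^2
∇h at (2, -2, -3) = (-45, 60, 108)
∇h · b = (-45)(2) + (60)(1) + (108)(2) = 186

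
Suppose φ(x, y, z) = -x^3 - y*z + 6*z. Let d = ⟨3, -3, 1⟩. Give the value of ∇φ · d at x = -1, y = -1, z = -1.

∂φ/∂x = -3*x^2
∂φ/∂y = -z
∂φ/∂z = -y + 6
∇φ at (-1, -1, -1) = (-3, 1, 7)
∇φ · d = (-3)(3) + (1)(-3) + (7)(1) = -5

-5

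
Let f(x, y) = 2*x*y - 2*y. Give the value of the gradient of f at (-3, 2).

(4, -8)

∂f/∂x = 2*y
∂f/∂y = 2*x - 2
∇f = (2*y, 2*x - 2)
At (-3, 2): (4, -8).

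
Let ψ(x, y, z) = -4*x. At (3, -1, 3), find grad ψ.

∂ψ/∂x = -4
∂ψ/∂y = 0
∂ψ/∂z = 0
∇ψ = (-4, 0, 0)
At (3, -1, 3): (-4, 0, 0).

(-4, 0, 0)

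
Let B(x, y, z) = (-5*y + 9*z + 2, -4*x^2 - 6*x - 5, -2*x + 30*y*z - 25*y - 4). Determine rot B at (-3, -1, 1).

(∇×B)₁ = ∂B₃/∂y − ∂B₂/∂z = 30*z - 25
(∇×B)₂ = ∂B₁/∂z − ∂B₃/∂x = 11
(∇×B)₃ = ∂B₂/∂x − ∂B₁/∂y = -8*x - 1
∇×B = (30*z - 25, 11, -8*x - 1)
At (-3, -1, 1): (5, 11, 23).

(5, 11, 23)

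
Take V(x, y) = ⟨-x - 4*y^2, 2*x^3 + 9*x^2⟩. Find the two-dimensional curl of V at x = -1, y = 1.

-4

∂V₂/∂x = 6*x^2 + 18*x
∂V₁/∂y = -8*y
Scalar curl = 6*x^2 + 18*x + 8*y
At (-1, 1): -4.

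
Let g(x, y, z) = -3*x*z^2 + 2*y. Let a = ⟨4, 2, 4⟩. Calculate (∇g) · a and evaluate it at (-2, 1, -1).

-56

∂g/∂x = -3*z^2
∂g/∂y = 2
∂g/∂z = -6*x*z
∇g at (-2, 1, -1) = (-3, 2, -12)
∇g · a = (-3)(4) + (2)(2) + (-12)(4) = -56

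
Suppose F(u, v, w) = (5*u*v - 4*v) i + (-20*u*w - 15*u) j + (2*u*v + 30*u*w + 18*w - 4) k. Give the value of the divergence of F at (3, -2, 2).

∂F₁/∂u = 5*v
∂F₂/∂v = 0
∂F₃/∂w = 30*u + 18
∇·F = 30*u + 5*v + 18
At (3, -2, 2): 98.

98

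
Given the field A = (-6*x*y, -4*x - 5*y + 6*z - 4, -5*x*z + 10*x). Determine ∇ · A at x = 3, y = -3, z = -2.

∂A₁/∂x = -6*y
∂A₂/∂y = -5
∂A₃/∂z = -5*x
∇·A = -5*x - 6*y - 5
At (3, -3, -2): -2.

-2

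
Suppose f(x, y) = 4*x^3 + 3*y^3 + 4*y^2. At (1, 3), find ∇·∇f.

86

∂²f/∂x² = 24*x
∂²f/∂y² = 2*(9*y + 4)
∇²f = 24*x + 18*y + 8
At (1, 3): 86.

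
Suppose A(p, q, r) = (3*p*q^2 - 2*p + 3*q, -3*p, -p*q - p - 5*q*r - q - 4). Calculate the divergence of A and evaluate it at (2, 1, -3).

∂A₁/∂p = 3*q^2 - 2
∂A₂/∂q = 0
∂A₃/∂r = -5*q
∇·A = 3*q^2 - 5*q - 2
At (2, 1, -3): -4.

-4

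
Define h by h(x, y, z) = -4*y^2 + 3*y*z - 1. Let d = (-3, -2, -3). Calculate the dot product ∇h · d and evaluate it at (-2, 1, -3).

25

∂h/∂x = 0
∂h/∂y = -8*y + 3*z
∂h/∂z = 3*y
∇h at (-2, 1, -3) = (0, -17, 3)
∇h · d = (0)(-3) + (-17)(-2) + (3)(-3) = 25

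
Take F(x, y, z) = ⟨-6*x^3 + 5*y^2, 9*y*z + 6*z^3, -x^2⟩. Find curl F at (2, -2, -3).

(∇×F)₁ = ∂F₃/∂y − ∂F₂/∂z = -9*y - 18*z^2
(∇×F)₂ = ∂F₁/∂z − ∂F₃/∂x = 2*x
(∇×F)₃ = ∂F₂/∂x − ∂F₁/∂y = -10*y
∇×F = (-9*y - 18*z^2, 2*x, -10*y)
At (2, -2, -3): (-144, 4, 20).

(-144, 4, 20)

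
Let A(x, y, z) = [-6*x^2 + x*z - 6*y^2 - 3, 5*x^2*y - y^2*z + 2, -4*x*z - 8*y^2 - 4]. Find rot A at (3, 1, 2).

(∇×A)₁ = ∂A₃/∂y − ∂A₂/∂z = y^2 - 16*y
(∇×A)₂ = ∂A₁/∂z − ∂A₃/∂x = x + 4*z
(∇×A)₃ = ∂A₂/∂x − ∂A₁/∂y = 10*x*y + 12*y
∇×A = (y^2 - 16*y, x + 4*z, 10*x*y + 12*y)
At (3, 1, 2): (-15, 11, 42).

(-15, 11, 42)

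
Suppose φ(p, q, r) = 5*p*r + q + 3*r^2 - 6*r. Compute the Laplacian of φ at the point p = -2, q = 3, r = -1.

∂²φ/∂p² = 0
∂²φ/∂q² = 0
∂²φ/∂r² = 6
∇²φ = 6
At (-2, 3, -1): 6.

6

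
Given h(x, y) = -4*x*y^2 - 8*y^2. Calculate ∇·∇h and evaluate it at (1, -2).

∂²h/∂x² = 0
∂²h/∂y² = -8*(x + 2)
∇²h = -8*x - 16
At (1, -2): -24.

-24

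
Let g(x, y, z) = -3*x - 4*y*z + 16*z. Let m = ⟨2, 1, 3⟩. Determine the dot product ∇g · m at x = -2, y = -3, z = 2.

∂g/∂x = -3
∂g/∂y = -4*z
∂g/∂z = -4*y + 16
∇g at (-2, -3, 2) = (-3, -8, 28)
∇g · m = (-3)(2) + (-8)(1) + (28)(3) = 70

70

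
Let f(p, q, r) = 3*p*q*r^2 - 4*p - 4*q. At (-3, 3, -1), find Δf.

∂²f/∂p² = 0
∂²f/∂q² = 0
∂²f/∂r² = 6*p*q
∇²f = 6*p*q
At (-3, 3, -1): -54.

-54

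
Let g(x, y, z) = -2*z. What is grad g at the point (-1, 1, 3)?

(0, 0, -2)

∂g/∂x = 0
∂g/∂y = 0
∂g/∂z = -2
∇g = (0, 0, -2)
At (-1, 1, 3): (0, 0, -2).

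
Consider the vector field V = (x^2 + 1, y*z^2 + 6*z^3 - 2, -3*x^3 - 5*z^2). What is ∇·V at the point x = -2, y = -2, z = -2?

∂V₁/∂x = 2*x
∂V₂/∂y = z^2
∂V₃/∂z = -10*z
∇·V = 2*x + z^2 - 10*z
At (-2, -2, -2): 20.

20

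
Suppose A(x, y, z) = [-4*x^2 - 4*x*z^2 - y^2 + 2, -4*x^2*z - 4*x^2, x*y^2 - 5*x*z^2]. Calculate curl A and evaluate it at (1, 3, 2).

(∇×A)₁ = ∂A₃/∂y − ∂A₂/∂z = 4*x^2 + 2*x*y
(∇×A)₂ = ∂A₁/∂z − ∂A₃/∂x = -8*x*z - y^2 + 5*z^2
(∇×A)₃ = ∂A₂/∂x − ∂A₁/∂y = -8*x*z - 8*x + 2*y
∇×A = (4*x^2 + 2*x*y, -8*x*z - y^2 + 5*z^2, -8*x*z - 8*x + 2*y)
At (1, 3, 2): (10, -5, -18).

(10, -5, -18)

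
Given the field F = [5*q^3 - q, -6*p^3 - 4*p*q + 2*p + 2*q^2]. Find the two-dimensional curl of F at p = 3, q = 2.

-227

∂F₂/∂p = -18*p^2 - 4*q + 2
∂F₁/∂q = 15*q^2 - 1
Scalar curl = -18*p^2 - 15*q^2 - 4*q + 3
At (3, 2): -227.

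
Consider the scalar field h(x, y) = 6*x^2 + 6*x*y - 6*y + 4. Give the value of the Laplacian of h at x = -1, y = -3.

∂²h/∂x² = 12
∂²h/∂y² = 0
∇²h = 12
At (-1, -3): 12.

12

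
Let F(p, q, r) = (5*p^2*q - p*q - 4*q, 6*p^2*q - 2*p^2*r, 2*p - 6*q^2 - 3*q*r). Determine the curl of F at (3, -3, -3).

(63, -2, -110)

(∇×F)₁ = ∂F₃/∂q − ∂F₂/∂r = 2*p^2 - 12*q - 3*r
(∇×F)₂ = ∂F₁/∂r − ∂F₃/∂p = -2
(∇×F)₃ = ∂F₂/∂p − ∂F₁/∂q = -5*p^2 + 12*p*q - 4*p*r + p + 4
∇×F = (2*p^2 - 12*q - 3*r, -2, -5*p^2 + 12*p*q - 4*p*r + p + 4)
At (3, -3, -3): (63, -2, -110).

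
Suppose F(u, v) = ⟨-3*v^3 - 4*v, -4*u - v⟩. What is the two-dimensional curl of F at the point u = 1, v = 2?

∂F₂/∂u = -4
∂F₁/∂v = -9*v^2 - 4
Scalar curl = 9*v^2
At (1, 2): 36.

36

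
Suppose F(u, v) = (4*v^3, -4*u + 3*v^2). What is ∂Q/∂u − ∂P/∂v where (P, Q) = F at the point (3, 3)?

-112

∂F₂/∂u = -4
∂F₁/∂v = 12*v^2
Scalar curl = -12*v^2 - 4
At (3, 3): -112.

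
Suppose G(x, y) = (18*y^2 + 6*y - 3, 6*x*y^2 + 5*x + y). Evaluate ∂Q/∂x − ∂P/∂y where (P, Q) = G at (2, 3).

-55

∂G₂/∂x = 6*y^2 + 5
∂G₁/∂y = 36*y + 6
Scalar curl = 6*y^2 - 36*y - 1
At (2, 3): -55.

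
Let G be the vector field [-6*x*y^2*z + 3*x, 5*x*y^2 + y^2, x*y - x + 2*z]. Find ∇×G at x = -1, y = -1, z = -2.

(-1, 8, -19)

(∇×G)₁ = ∂G₃/∂y − ∂G₂/∂z = x
(∇×G)₂ = ∂G₁/∂z − ∂G₃/∂x = -6*x*y^2 - y + 1
(∇×G)₃ = ∂G₂/∂x − ∂G₁/∂y = 12*x*y*z + 5*y^2
∇×G = (x, -6*x*y^2 - y + 1, 12*x*y*z + 5*y^2)
At (-1, -1, -2): (-1, 8, -19).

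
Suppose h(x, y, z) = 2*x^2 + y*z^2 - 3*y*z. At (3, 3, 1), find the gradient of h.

∂h/∂x = 4*x
∂h/∂y = z^2 - 3*z
∂h/∂z = 2*y*z - 3*y
∇h = (4*x, z^2 - 3*z, 2*y*z - 3*y)
At (3, 3, 1): (12, -2, -3).

(12, -2, -3)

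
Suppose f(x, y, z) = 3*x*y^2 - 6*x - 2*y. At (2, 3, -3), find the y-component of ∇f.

34

(∇f)_2 = ∂f/∂y = 6*x*y - 2
At (2, 3, -3): 34.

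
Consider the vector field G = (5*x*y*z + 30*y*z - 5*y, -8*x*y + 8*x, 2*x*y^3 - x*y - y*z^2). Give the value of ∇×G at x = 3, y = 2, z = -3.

(∇×G)₁ = ∂G₃/∂y − ∂G₂/∂z = 6*x*y^2 - x - z^2
(∇×G)₂ = ∂G₁/∂z − ∂G₃/∂x = 5*x*y - 2*y^3 + 31*y
(∇×G)₃ = ∂G₂/∂x − ∂G₁/∂y = -5*x*z - 8*y - 30*z + 13
∇×G = (6*x*y^2 - x - z^2, 5*x*y - 2*y^3 + 31*y, -5*x*z - 8*y - 30*z + 13)
At (3, 2, -3): (60, 76, 132).

(60, 76, 132)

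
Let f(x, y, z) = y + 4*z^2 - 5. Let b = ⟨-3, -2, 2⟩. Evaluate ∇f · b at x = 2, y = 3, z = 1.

14

∂f/∂x = 0
∂f/∂y = 1
∂f/∂z = 8*z
∇f at (2, 3, 1) = (0, 1, 8)
∇f · b = (0)(-3) + (1)(-2) + (8)(2) = 14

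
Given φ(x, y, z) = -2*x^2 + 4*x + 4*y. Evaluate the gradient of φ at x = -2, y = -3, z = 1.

(12, 4, 0)

∂φ/∂x = -4*x + 4
∂φ/∂y = 4
∂φ/∂z = 0
∇φ = (-4*x + 4, 4, 0)
At (-2, -3, 1): (12, 4, 0).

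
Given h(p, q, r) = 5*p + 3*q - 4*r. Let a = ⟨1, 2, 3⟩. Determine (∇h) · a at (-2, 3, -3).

∂h/∂p = 5
∂h/∂q = 3
∂h/∂r = -4
∇h at (-2, 3, -3) = (5, 3, -4)
∇h · a = (5)(1) + (3)(2) + (-4)(3) = -1

-1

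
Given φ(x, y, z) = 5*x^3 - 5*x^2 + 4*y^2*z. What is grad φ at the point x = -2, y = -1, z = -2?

(80, 16, 4)

∂φ/∂x = 15*x^2 - 10*x
∂φ/∂y = 8*y*z
∂φ/∂z = 4*y^2
∇φ = (15*x^2 - 10*x, 8*y*z, 4*y^2)
At (-2, -1, -2): (80, 16, 4).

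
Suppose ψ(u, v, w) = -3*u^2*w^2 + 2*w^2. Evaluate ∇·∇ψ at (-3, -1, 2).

-74

∂²ψ/∂u² = -6*w^2
∂²ψ/∂v² = 0
∂²ψ/∂w² = 2*(-3*u^2 + 2)
∇²ψ = -6*u^2 - 6*w^2 + 4
At (-3, -1, 2): -74.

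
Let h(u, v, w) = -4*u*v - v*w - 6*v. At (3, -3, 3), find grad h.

(12, -21, 3)

∂h/∂u = -4*v
∂h/∂v = -4*u - w - 6
∂h/∂w = -v
∇h = (-4*v, -4*u - w - 6, -v)
At (3, -3, 3): (12, -21, 3).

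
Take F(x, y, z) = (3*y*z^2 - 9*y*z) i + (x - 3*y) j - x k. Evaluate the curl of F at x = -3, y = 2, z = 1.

(0, -5, 7)

(∇×F)₁ = ∂F₃/∂y − ∂F₂/∂z = 0
(∇×F)₂ = ∂F₁/∂z − ∂F₃/∂x = 6*y*z - 9*y + 1
(∇×F)₃ = ∂F₂/∂x − ∂F₁/∂y = -3*z^2 + 9*z + 1
∇×F = (0, 6*y*z - 9*y + 1, -3*z^2 + 9*z + 1)
At (-3, 2, 1): (0, -5, 7).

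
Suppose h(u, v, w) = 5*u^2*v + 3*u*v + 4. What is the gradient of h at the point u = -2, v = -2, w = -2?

∂h/∂u = 10*u*v + 3*v
∂h/∂v = 5*u^2 + 3*u
∂h/∂w = 0
∇h = (10*u*v + 3*v, 5*u^2 + 3*u, 0)
At (-2, -2, -2): (34, 14, 0).

(34, 14, 0)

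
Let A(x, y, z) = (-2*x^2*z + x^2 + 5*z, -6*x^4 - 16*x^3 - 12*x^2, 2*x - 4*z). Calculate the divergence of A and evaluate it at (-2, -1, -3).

∂A₁/∂x = -4*x*z + 2*x
∂A₂/∂y = 0
∂A₃/∂z = -4
∇·A = -4*x*z + 2*x - 4
At (-2, -1, -3): -32.

-32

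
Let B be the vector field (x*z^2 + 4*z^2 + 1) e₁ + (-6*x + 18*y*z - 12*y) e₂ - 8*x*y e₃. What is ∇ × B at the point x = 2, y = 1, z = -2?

(∇×B)₁ = ∂B₃/∂y − ∂B₂/∂z = -8*x - 18*y
(∇×B)₂ = ∂B₁/∂z − ∂B₃/∂x = 2*x*z + 8*y + 8*z
(∇×B)₃ = ∂B₂/∂x − ∂B₁/∂y = -6
∇×B = (-8*x - 18*y, 2*x*z + 8*y + 8*z, -6)
At (2, 1, -2): (-34, -16, -6).

(-34, -16, -6)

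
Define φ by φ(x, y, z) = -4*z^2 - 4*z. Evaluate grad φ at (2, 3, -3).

∂φ/∂x = 0
∂φ/∂y = 0
∂φ/∂z = -8*z - 4
∇φ = (0, 0, -8*z - 4)
At (2, 3, -3): (0, 0, 20).

(0, 0, 20)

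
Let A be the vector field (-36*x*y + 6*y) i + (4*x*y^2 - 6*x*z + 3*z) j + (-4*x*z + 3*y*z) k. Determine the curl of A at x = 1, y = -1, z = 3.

(∇×A)₁ = ∂A₃/∂y − ∂A₂/∂z = 6*x + 3*z - 3
(∇×A)₂ = ∂A₁/∂z − ∂A₃/∂x = 4*z
(∇×A)₃ = ∂A₂/∂x − ∂A₁/∂y = 36*x + 4*y^2 - 6*z - 6
∇×A = (6*x + 3*z - 3, 4*z, 36*x + 4*y^2 - 6*z - 6)
At (1, -1, 3): (12, 12, 16).

(12, 12, 16)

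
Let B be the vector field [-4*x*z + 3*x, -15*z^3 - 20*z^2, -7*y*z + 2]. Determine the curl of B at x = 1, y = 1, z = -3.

(306, -4, 0)

(∇×B)₁ = ∂B₃/∂y − ∂B₂/∂z = 45*z^2 + 33*z
(∇×B)₂ = ∂B₁/∂z − ∂B₃/∂x = -4*x
(∇×B)₃ = ∂B₂/∂x − ∂B₁/∂y = 0
∇×B = (45*z^2 + 33*z, -4*x, 0)
At (1, 1, -3): (306, -4, 0).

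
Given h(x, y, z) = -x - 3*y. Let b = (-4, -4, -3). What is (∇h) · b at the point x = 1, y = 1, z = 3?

∂h/∂x = -1
∂h/∂y = -3
∂h/∂z = 0
∇h at (1, 1, 3) = (-1, -3, 0)
∇h · b = (-1)(-4) + (-3)(-4) + (0)(-3) = 16

16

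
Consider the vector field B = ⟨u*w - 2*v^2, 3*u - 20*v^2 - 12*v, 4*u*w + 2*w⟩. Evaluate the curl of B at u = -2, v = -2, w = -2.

(∇×B)₁ = ∂B₃/∂v − ∂B₂/∂w = 0
(∇×B)₂ = ∂B₁/∂w − ∂B₃/∂u = u - 4*w
(∇×B)₃ = ∂B₂/∂u − ∂B₁/∂v = 4*v + 3
∇×B = (0, u - 4*w, 4*v + 3)
At (-2, -2, -2): (0, 6, -5).

(0, 6, -5)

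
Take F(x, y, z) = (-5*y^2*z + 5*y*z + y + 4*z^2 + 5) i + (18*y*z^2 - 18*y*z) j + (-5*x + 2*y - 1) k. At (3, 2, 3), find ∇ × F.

(∇×F)₁ = ∂F₃/∂y − ∂F₂/∂z = -36*y*z + 18*y + 2
(∇×F)₂ = ∂F₁/∂z − ∂F₃/∂x = -5*y^2 + 5*y + 8*z + 5
(∇×F)₃ = ∂F₂/∂x − ∂F₁/∂y = 10*y*z - 5*z - 1
∇×F = (-36*y*z + 18*y + 2, -5*y^2 + 5*y + 8*z + 5, 10*y*z - 5*z - 1)
At (3, 2, 3): (-178, 19, 44).

(-178, 19, 44)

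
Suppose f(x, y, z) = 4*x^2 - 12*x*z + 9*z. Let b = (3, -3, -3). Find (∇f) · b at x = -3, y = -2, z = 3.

-315

∂f/∂x = 8*x - 12*z
∂f/∂y = 0
∂f/∂z = -12*x + 9
∇f at (-3, -2, 3) = (-60, 0, 45)
∇f · b = (-60)(3) + (0)(-3) + (45)(-3) = -315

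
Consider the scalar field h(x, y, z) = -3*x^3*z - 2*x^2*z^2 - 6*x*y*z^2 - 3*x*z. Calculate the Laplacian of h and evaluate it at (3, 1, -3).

54

∂²h/∂x² = -2*z*(9*x + 2*z)
∂²h/∂y² = 0
∂²h/∂z² = -4*x*(x + 3*y)
∇²h = -4*x^2 - 12*x*y - 18*x*z - 4*z^2
At (3, 1, -3): 54.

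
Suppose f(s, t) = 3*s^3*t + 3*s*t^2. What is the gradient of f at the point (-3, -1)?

(-78, -63)

∂f/∂s = 9*s^2*t + 3*t^2
∂f/∂t = 3*s^3 + 6*s*t
∇f = (9*s^2*t + 3*t^2, 3*s^3 + 6*s*t)
At (-3, -1): (-78, -63).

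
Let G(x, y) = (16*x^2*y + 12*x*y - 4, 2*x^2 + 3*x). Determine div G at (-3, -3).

252

∂G₁/∂x = 32*x*y + 12*y
∂G₂/∂y = 0
∇·G = 32*x*y + 12*y
At (-3, -3): 252.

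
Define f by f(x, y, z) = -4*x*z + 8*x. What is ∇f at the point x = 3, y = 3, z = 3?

(-4, 0, -12)

∂f/∂x = -4*z + 8
∂f/∂y = 0
∂f/∂z = -4*x
∇f = (-4*z + 8, 0, -4*x)
At (3, 3, 3): (-4, 0, -12).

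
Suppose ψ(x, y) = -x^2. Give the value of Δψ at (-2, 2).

-2

∂²ψ/∂x² = -2
∂²ψ/∂y² = 0
∇²ψ = -2
At (-2, 2): -2.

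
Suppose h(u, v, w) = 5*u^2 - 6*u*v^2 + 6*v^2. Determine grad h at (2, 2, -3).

∂h/∂u = 10*u - 6*v^2
∂h/∂v = -12*u*v + 12*v
∂h/∂w = 0
∇h = (10*u - 6*v^2, -12*u*v + 12*v, 0)
At (2, 2, -3): (-4, -24, 0).

(-4, -24, 0)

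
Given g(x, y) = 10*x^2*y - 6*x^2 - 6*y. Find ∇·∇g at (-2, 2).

∂²g/∂x² = 4*(5*y - 3)
∂²g/∂y² = 0
∇²g = 20*y - 12
At (-2, 2): 28.

28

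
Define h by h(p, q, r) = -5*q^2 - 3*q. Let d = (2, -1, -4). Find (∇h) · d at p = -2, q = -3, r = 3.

∂h/∂p = 0
∂h/∂q = -10*q - 3
∂h/∂r = 0
∇h at (-2, -3, 3) = (0, 27, 0)
∇h · d = (0)(2) + (27)(-1) + (0)(-4) = -27

-27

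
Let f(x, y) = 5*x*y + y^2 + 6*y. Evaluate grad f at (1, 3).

(15, 17)

∂f/∂x = 5*y
∂f/∂y = 5*x + 2*y + 6
∇f = (5*y, 5*x + 2*y + 6)
At (1, 3): (15, 17).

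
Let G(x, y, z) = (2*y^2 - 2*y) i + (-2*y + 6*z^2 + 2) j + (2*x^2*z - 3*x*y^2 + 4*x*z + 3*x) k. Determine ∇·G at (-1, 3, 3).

∂G₁/∂x = 0
∂G₂/∂y = -2
∂G₃/∂z = 2*x^2 + 4*x
∇·G = 2*x^2 + 4*x - 2
At (-1, 3, 3): -4.

-4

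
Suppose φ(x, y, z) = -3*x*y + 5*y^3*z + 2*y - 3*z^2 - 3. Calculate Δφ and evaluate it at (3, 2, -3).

-186

∂²φ/∂x² = 0
∂²φ/∂y² = 30*y*z
∂²φ/∂z² = -6
∇²φ = 30*y*z - 6
At (3, 2, -3): -186.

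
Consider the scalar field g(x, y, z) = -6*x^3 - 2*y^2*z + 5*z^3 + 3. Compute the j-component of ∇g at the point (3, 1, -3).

(∇g)_2 = ∂g/∂y = -4*y*z
At (3, 1, -3): 12.

12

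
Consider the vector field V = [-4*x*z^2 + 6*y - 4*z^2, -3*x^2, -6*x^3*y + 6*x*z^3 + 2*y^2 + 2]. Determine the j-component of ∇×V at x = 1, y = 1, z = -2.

(∇×V)_2 = ∂V₁/∂z − ∂V₃/∂x
= -8*x*z - 8*z − (-18*x^2*y + 6*z^3)
= 18*x^2*y - 8*x*z - 6*z^3 - 8*z
At (1, 1, -2): 98.

98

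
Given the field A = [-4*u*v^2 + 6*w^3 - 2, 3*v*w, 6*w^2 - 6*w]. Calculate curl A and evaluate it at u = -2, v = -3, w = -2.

(∇×A)₁ = ∂A₃/∂v − ∂A₂/∂w = -3*v
(∇×A)₂ = ∂A₁/∂w − ∂A₃/∂u = 18*w^2
(∇×A)₃ = ∂A₂/∂u − ∂A₁/∂v = 8*u*v
∇×A = (-3*v, 18*w^2, 8*u*v)
At (-2, -3, -2): (9, 72, 48).

(9, 72, 48)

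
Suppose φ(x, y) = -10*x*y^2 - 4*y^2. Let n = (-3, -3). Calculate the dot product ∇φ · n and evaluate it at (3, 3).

882

∂φ/∂x = -10*y^2
∂φ/∂y = -20*x*y - 8*y
∇φ at (3, 3) = (-90, -204)
∇φ · n = (-90)(-3) + (-204)(-3) = 882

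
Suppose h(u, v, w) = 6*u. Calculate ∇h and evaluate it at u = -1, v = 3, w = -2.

∂h/∂u = 6
∂h/∂v = 0
∂h/∂w = 0
∇h = (6, 0, 0)
At (-1, 3, -2): (6, 0, 0).

(6, 0, 0)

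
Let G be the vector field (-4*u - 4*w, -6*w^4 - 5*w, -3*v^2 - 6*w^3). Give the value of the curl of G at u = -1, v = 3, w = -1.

(-37, -4, 0)

(∇×G)₁ = ∂G₃/∂v − ∂G₂/∂w = -6*v + 24*w^3 + 5
(∇×G)₂ = ∂G₁/∂w − ∂G₃/∂u = -4
(∇×G)₃ = ∂G₂/∂u − ∂G₁/∂v = 0
∇×G = (-6*v + 24*w^3 + 5, -4, 0)
At (-1, 3, -1): (-37, -4, 0).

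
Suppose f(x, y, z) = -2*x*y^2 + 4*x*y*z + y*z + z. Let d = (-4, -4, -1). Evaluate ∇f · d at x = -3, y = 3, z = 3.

-52

∂f/∂x = -2*y^2 + 4*y*z
∂f/∂y = -4*x*y + 4*x*z + z
∂f/∂z = 4*x*y + y + 1
∇f at (-3, 3, 3) = (18, 3, -32)
∇f · d = (18)(-4) + (3)(-4) + (-32)(-1) = -52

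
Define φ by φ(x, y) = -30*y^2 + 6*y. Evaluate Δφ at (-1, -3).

-60

∂²φ/∂x² = 0
∂²φ/∂y² = -60
∇²φ = -60
At (-1, -3): -60.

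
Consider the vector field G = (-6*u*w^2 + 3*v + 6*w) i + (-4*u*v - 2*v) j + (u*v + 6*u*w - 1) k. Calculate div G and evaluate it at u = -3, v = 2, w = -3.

-62

∂G₁/∂u = -6*w^2
∂G₂/∂v = -4*u - 2
∂G₃/∂w = 6*u
∇·G = 2*u - 6*w^2 - 2
At (-3, 2, -3): -62.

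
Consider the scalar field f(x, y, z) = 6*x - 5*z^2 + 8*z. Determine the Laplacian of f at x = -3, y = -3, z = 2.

∂²f/∂x² = 0
∂²f/∂y² = 0
∂²f/∂z² = -10
∇²f = -10
At (-3, -3, 2): -10.

-10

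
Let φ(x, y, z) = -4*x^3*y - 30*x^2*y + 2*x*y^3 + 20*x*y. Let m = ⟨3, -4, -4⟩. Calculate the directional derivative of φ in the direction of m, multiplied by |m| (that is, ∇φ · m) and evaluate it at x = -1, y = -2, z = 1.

-176

∂φ/∂x = -12*x^2*y - 60*x*y + 2*y^3 + 20*y
∂φ/∂y = -4*x^3 - 30*x^2 + 6*x*y^2 + 20*x
∂φ/∂z = 0
∇φ at (-1, -2, 1) = (-152, -70, 0)
∇φ · m = (-152)(3) + (-70)(-4) + (0)(-4) = -176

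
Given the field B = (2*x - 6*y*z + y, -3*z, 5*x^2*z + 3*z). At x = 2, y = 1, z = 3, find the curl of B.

(∇×B)₁ = ∂B₃/∂y − ∂B₂/∂z = 3
(∇×B)₂ = ∂B₁/∂z − ∂B₃/∂x = -10*x*z - 6*y
(∇×B)₃ = ∂B₂/∂x − ∂B₁/∂y = 6*z - 1
∇×B = (3, -10*x*z - 6*y, 6*z - 1)
At (2, 1, 3): (3, -66, 17).

(3, -66, 17)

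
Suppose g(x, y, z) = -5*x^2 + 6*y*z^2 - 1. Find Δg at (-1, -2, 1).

-34

∂²g/∂x² = -10
∂²g/∂y² = 0
∂²g/∂z² = 12*y
∇²g = 12*y - 10
At (-1, -2, 1): -34.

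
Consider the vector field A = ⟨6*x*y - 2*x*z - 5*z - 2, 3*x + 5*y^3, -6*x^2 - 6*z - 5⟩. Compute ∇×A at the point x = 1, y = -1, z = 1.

(∇×A)₁ = ∂A₃/∂y − ∂A₂/∂z = 0
(∇×A)₂ = ∂A₁/∂z − ∂A₃/∂x = 10*x - 5
(∇×A)₃ = ∂A₂/∂x − ∂A₁/∂y = -6*x + 3
∇×A = (0, 10*x - 5, -6*x + 3)
At (1, -1, 1): (0, 5, -3).

(0, 5, -3)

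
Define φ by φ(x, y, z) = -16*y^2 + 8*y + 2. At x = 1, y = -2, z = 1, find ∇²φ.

-32

∂²φ/∂x² = 0
∂²φ/∂y² = -32
∂²φ/∂z² = 0
∇²φ = -32
At (1, -2, 1): -32.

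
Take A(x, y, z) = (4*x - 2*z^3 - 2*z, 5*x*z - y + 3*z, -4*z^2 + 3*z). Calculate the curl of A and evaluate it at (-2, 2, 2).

(7, -26, 10)

(∇×A)₁ = ∂A₃/∂y − ∂A₂/∂z = -5*x - 3
(∇×A)₂ = ∂A₁/∂z − ∂A₃/∂x = -6*z^2 - 2
(∇×A)₃ = ∂A₂/∂x − ∂A₁/∂y = 5*z
∇×A = (-5*x - 3, -6*z^2 - 2, 5*z)
At (-2, 2, 2): (7, -26, 10).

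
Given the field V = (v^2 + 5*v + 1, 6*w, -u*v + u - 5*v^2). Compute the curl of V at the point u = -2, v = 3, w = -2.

(-34, 2, -11)

(∇×V)₁ = ∂V₃/∂v − ∂V₂/∂w = -u - 10*v - 6
(∇×V)₂ = ∂V₁/∂w − ∂V₃/∂u = v - 1
(∇×V)₃ = ∂V₂/∂u − ∂V₁/∂v = -2*v - 5
∇×V = (-u - 10*v - 6, v - 1, -2*v - 5)
At (-2, 3, -2): (-34, 2, -11).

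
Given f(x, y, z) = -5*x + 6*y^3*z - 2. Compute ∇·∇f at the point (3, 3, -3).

-324

∂²f/∂x² = 0
∂²f/∂y² = 36*y*z
∂²f/∂z² = 0
∇²f = 36*y*z
At (3, 3, -3): -324.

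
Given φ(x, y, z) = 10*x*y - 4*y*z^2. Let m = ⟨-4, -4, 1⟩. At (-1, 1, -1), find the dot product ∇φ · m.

∂φ/∂x = 10*y
∂φ/∂y = 10*x - 4*z^2
∂φ/∂z = -8*y*z
∇φ at (-1, 1, -1) = (10, -14, 8)
∇φ · m = (10)(-4) + (-14)(-4) + (8)(1) = 24

24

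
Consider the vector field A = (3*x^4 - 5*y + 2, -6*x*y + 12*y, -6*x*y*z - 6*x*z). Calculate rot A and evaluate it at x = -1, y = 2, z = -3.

(∇×A)₁ = ∂A₃/∂y − ∂A₂/∂z = -6*x*z
(∇×A)₂ = ∂A₁/∂z − ∂A₃/∂x = 6*y*z + 6*z
(∇×A)₃ = ∂A₂/∂x − ∂A₁/∂y = -6*y + 5
∇×A = (-6*x*z, 6*y*z + 6*z, -6*y + 5)
At (-1, 2, -3): (-18, -54, -7).

(-18, -54, -7)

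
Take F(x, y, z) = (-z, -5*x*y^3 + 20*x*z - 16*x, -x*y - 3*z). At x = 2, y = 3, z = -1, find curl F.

(∇×F)₁ = ∂F₃/∂y − ∂F₂/∂z = -21*x
(∇×F)₂ = ∂F₁/∂z − ∂F₃/∂x = y - 1
(∇×F)₃ = ∂F₂/∂x − ∂F₁/∂y = -5*y^3 + 20*z - 16
∇×F = (-21*x, y - 1, -5*y^3 + 20*z - 16)
At (2, 3, -1): (-42, 2, -171).

(-42, 2, -171)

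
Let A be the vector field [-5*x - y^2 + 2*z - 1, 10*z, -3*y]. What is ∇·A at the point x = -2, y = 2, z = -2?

∂A₁/∂x = -5
∂A₂/∂y = 0
∂A₃/∂z = 0
∇·A = -5
At (-2, 2, -2): -5.

-5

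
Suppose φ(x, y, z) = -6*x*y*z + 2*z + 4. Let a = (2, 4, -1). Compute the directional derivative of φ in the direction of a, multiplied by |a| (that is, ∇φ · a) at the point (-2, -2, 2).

∂φ/∂x = -6*y*z
∂φ/∂y = -6*x*z
∂φ/∂z = -6*x*y + 2
∇φ at (-2, -2, 2) = (24, 24, -22)
∇φ · a = (24)(2) + (24)(4) + (-22)(-1) = 166

166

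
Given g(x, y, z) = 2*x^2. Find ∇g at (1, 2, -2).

∂g/∂x = 4*x
∂g/∂y = 0
∂g/∂z = 0
∇g = (4*x, 0, 0)
At (1, 2, -2): (4, 0, 0).

(4, 0, 0)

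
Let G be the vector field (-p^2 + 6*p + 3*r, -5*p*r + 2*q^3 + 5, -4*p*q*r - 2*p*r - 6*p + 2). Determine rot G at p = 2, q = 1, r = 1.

(∇×G)₁ = ∂G₃/∂q − ∂G₂/∂r = -4*p*r + 5*p
(∇×G)₂ = ∂G₁/∂r − ∂G₃/∂p = 4*q*r + 2*r + 9
(∇×G)₃ = ∂G₂/∂p − ∂G₁/∂q = -5*r
∇×G = (-4*p*r + 5*p, 4*q*r + 2*r + 9, -5*r)
At (2, 1, 1): (2, 15, -5).

(2, 15, -5)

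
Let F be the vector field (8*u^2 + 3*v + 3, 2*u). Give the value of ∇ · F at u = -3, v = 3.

-48

∂F₁/∂u = 16*u
∂F₂/∂v = 0
∇·F = 16*u
At (-3, 3): -48.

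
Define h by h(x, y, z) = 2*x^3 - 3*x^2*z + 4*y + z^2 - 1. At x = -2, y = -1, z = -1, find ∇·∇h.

-16

∂²h/∂x² = 6*(2*x - z)
∂²h/∂y² = 0
∂²h/∂z² = 2
∇²h = 12*x - 6*z + 2
At (-2, -1, -1): -16.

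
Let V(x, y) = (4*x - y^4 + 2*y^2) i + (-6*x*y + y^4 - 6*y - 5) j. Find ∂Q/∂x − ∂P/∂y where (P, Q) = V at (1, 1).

-6

∂V₂/∂x = -6*y
∂V₁/∂y = -4*y^3 + 4*y
Scalar curl = 4*y^3 - 10*y
At (1, 1): -6.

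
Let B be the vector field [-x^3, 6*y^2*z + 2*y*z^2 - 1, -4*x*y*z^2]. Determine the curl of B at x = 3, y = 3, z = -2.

(-78, 48, 0)

(∇×B)₁ = ∂B₃/∂y − ∂B₂/∂z = -4*x*z^2 - 6*y^2 - 4*y*z
(∇×B)₂ = ∂B₁/∂z − ∂B₃/∂x = 4*y*z^2
(∇×B)₃ = ∂B₂/∂x − ∂B₁/∂y = 0
∇×B = (-4*x*z^2 - 6*y^2 - 4*y*z, 4*y*z^2, 0)
At (3, 3, -2): (-78, 48, 0).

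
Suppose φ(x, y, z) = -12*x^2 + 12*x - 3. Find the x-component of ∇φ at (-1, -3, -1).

(∇φ)_1 = ∂φ/∂x = -24*x + 12
At (-1, -3, -1): 36.

36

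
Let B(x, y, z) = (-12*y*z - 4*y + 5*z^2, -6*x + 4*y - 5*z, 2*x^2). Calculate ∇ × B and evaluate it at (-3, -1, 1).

(5, 34, 10)

(∇×B)₁ = ∂B₃/∂y − ∂B₂/∂z = 5
(∇×B)₂ = ∂B₁/∂z − ∂B₃/∂x = -4*x - 12*y + 10*z
(∇×B)₃ = ∂B₂/∂x − ∂B₁/∂y = 12*z - 2
∇×B = (5, -4*x - 12*y + 10*z, 12*z - 2)
At (-3, -1, 1): (5, 34, 10).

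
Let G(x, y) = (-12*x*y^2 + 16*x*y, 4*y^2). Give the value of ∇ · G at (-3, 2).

0

∂G₁/∂x = -12*y^2 + 16*y
∂G₂/∂y = 8*y
∇·G = -12*y^2 + 24*y
At (-3, 2): 0.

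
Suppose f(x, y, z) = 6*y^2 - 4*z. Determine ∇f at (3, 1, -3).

(0, 12, -4)

∂f/∂x = 0
∂f/∂y = 12*y
∂f/∂z = -4
∇f = (0, 12*y, -4)
At (3, 1, -3): (0, 12, -4).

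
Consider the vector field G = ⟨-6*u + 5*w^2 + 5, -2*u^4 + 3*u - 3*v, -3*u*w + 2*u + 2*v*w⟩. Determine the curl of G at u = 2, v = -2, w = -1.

(-2, -15, -61)

(∇×G)₁ = ∂G₃/∂v − ∂G₂/∂w = 2*w
(∇×G)₂ = ∂G₁/∂w − ∂G₃/∂u = 13*w - 2
(∇×G)₃ = ∂G₂/∂u − ∂G₁/∂v = -8*u^3 + 3
∇×G = (2*w, 13*w - 2, -8*u^3 + 3)
At (2, -2, -1): (-2, -15, -61).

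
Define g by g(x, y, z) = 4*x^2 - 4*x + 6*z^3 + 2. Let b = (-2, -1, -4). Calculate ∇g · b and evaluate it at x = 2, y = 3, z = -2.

∂g/∂x = 8*x - 4
∂g/∂y = 0
∂g/∂z = 18*z^2
∇g at (2, 3, -2) = (12, 0, 72)
∇g · b = (12)(-2) + (0)(-1) + (72)(-4) = -312

-312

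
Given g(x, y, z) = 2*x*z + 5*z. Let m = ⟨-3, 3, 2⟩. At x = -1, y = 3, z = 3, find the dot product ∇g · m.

∂g/∂x = 2*z
∂g/∂y = 0
∂g/∂z = 2*x + 5
∇g at (-1, 3, 3) = (6, 0, 3)
∇g · m = (6)(-3) + (0)(3) + (3)(2) = -12

-12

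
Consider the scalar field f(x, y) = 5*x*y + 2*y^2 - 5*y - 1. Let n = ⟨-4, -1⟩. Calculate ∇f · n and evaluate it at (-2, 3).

∂f/∂x = 5*y
∂f/∂y = 5*x + 4*y - 5
∇f at (-2, 3) = (15, -3)
∇f · n = (15)(-4) + (-3)(-1) = -57

-57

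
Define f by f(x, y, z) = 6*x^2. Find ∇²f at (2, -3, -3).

∂²f/∂x² = 12
∂²f/∂y² = 0
∂²f/∂z² = 0
∇²f = 12
At (2, -3, -3): 12.

12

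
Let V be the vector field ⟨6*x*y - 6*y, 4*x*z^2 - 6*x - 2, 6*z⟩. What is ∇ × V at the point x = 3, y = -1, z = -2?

(∇×V)₁ = ∂V₃/∂y − ∂V₂/∂z = -8*x*z
(∇×V)₂ = ∂V₁/∂z − ∂V₃/∂x = 0
(∇×V)₃ = ∂V₂/∂x − ∂V₁/∂y = -6*x + 4*z^2
∇×V = (-8*x*z, 0, -6*x + 4*z^2)
At (3, -1, -2): (48, 0, -2).

(48, 0, -2)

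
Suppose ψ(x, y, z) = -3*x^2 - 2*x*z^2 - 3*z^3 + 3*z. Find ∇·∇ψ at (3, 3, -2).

18

∂²ψ/∂x² = -6
∂²ψ/∂y² = 0
∂²ψ/∂z² = -2*(2*x + 9*z)
∇²ψ = -4*x - 18*z - 6
At (3, 3, -2): 18.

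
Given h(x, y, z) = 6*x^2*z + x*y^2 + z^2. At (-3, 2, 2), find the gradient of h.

∂h/∂x = 12*x*z + y^2
∂h/∂y = 2*x*y
∂h/∂z = 6*x^2 + 2*z
∇h = (12*x*z + y^2, 2*x*y, 6*x^2 + 2*z)
At (-3, 2, 2): (-68, -12, 58).

(-68, -12, 58)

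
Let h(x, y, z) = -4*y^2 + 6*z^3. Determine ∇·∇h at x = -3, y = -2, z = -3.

-116

∂²h/∂x² = 0
∂²h/∂y² = -8
∂²h/∂z² = 36*z
∇²h = 36*z - 8
At (-3, -2, -3): -116.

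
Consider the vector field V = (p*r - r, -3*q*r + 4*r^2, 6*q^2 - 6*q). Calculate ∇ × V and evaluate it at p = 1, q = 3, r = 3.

(∇×V)₁ = ∂V₃/∂q − ∂V₂/∂r = 15*q - 8*r - 6
(∇×V)₂ = ∂V₁/∂r − ∂V₃/∂p = p - 1
(∇×V)₃ = ∂V₂/∂p − ∂V₁/∂q = 0
∇×V = (15*q - 8*r - 6, p - 1, 0)
At (1, 3, 3): (15, 0, 0).

(15, 0, 0)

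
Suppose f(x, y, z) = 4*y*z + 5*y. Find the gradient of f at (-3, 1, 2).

∂f/∂x = 0
∂f/∂y = 4*z + 5
∂f/∂z = 4*y
∇f = (0, 4*z + 5, 4*y)
At (-3, 1, 2): (0, 13, 4).

(0, 13, 4)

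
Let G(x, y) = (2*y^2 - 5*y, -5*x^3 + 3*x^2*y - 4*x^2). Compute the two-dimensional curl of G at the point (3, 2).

-126

∂G₂/∂x = -15*x^2 + 6*x*y - 8*x
∂G₁/∂y = 4*y - 5
Scalar curl = -15*x^2 + 6*x*y - 8*x - 4*y + 5
At (3, 2): -126.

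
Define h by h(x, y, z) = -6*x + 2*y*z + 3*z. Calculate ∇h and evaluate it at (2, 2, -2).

(-6, -4, 7)

∂h/∂x = -6
∂h/∂y = 2*z
∂h/∂z = 2*y + 3
∇h = (-6, 2*z, 2*y + 3)
At (2, 2, -2): (-6, -4, 7).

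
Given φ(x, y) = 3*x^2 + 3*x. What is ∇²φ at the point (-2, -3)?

6

∂²φ/∂x² = 6
∂²φ/∂y² = 0
∇²φ = 6
At (-2, -3): 6.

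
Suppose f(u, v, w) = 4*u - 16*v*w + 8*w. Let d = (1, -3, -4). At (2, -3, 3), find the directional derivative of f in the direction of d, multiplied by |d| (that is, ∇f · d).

∂f/∂u = 4
∂f/∂v = -16*w
∂f/∂w = -16*v + 8
∇f at (2, -3, 3) = (4, -48, 56)
∇f · d = (4)(1) + (-48)(-3) + (56)(-4) = -76

-76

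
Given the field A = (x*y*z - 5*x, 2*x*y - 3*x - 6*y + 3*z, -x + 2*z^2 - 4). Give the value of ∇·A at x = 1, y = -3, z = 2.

-7

∂A₁/∂x = y*z - 5
∂A₂/∂y = 2*x - 6
∂A₃/∂z = 4*z
∇·A = 2*x + y*z + 4*z - 11
At (1, -3, 2): -7.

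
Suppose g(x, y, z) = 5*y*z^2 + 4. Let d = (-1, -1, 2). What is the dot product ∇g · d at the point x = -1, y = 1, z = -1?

-25

∂g/∂x = 0
∂g/∂y = 5*z^2
∂g/∂z = 10*y*z
∇g at (-1, 1, -1) = (0, 5, -10)
∇g · d = (0)(-1) + (5)(-1) + (-10)(2) = -25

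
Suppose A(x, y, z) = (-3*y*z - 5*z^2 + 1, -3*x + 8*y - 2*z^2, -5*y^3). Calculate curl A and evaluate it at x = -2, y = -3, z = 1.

(∇×A)₁ = ∂A₃/∂y − ∂A₂/∂z = -15*y^2 + 4*z
(∇×A)₂ = ∂A₁/∂z − ∂A₃/∂x = -3*y - 10*z
(∇×A)₃ = ∂A₂/∂x − ∂A₁/∂y = 3*z - 3
∇×A = (-15*y^2 + 4*z, -3*y - 10*z, 3*z - 3)
At (-2, -3, 1): (-131, -1, 0).

(-131, -1, 0)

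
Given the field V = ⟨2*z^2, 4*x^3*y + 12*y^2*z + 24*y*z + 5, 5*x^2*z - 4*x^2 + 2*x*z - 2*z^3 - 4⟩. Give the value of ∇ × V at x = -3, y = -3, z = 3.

(-36, 72, -324)

(∇×V)₁ = ∂V₃/∂y − ∂V₂/∂z = -12*y^2 - 24*y
(∇×V)₂ = ∂V₁/∂z − ∂V₃/∂x = -10*x*z + 8*x + 2*z
(∇×V)₃ = ∂V₂/∂x − ∂V₁/∂y = 12*x^2*y
∇×V = (-12*y^2 - 24*y, -10*x*z + 8*x + 2*z, 12*x^2*y)
At (-3, -3, 3): (-36, 72, -324).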